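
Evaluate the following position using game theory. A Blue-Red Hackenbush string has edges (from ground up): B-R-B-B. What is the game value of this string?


Edges (from ground): B-R-B-B
By Berlekamp's sign-expansion rule, a Blue-Red Hackenbush stalk has the value of the surreal number whose sign sequence is the edge sequence with B -> + and R -> -.
Sign sequence: +-++
Trace the sign expansion in the surreal number tree, starting from 0:
Edge 1: B (sign +) -> bounds (0, +inf), value = 1
Edge 2: R (sign -) -> bounds (0, 1), value = 1/2
Edge 3: B (sign +) -> bounds (1/2, 1), value = 3/4
Edge 4: B (sign +) -> bounds (3/4, 1), value = 7/8
Game value = 7/8

7/8


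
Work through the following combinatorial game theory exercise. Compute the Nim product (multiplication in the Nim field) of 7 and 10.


Nim multiplication is bilinear over XOR: (u XOR v) * w = (u*w) XOR (v*w).
So we split each operand into its bit components and XOR the pairwise Nim products.
7 = 1 + 2 + 4 (as XOR of powers of 2).
10 = 2 + 8 (as XOR of powers of 2).
Using the standard Nim-product table on single bits:
  2*2 = 3,   2*4 = 8,   2*8 = 12,
  4*4 = 6,   4*8 = 11,  8*8 = 13,
and  1*x = x (identity), k*l = l*k (commutative).
Pairwise Nim products:
  1 * 2 = 2
  1 * 8 = 8
  2 * 2 = 3
  2 * 8 = 12
  4 * 2 = 8
  4 * 8 = 11
XOR them: 2 XOR 8 XOR 3 XOR 12 XOR 8 XOR 11 = 6.
Result: 7 * 10 = 6 (in Nim).

6


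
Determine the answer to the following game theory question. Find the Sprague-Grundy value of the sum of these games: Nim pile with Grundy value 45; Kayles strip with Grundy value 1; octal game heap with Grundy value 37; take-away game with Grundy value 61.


By the Sprague-Grundy theorem, the Grundy value of a sum of games is the XOR of individual Grundy values.
Nim pile: Grundy value = 45. Running XOR: 0 XOR 45 = 45
Kayles strip: Grundy value = 1. Running XOR: 45 XOR 1 = 44
octal game heap: Grundy value = 37. Running XOR: 44 XOR 37 = 9
take-away game: Grundy value = 61. Running XOR: 9 XOR 61 = 52
The combined Grundy value is 52.

52


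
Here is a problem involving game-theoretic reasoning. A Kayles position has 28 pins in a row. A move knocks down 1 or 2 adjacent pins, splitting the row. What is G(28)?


Kayles: a move removes 1 or 2 adjacent pins from a contiguous row.
Removing pins from a row of k leaves two independent rows (a, b) with a + b = k - 1 (one pin) or a + b = k - 2 (two pins); an end removal gives a = 0.
By Sprague-Grundy, G(k) = mex{ G(a) XOR G(b) } over all these splits. G(0) = 0.
G(1): splits (0,0):0^0=0 -> mex({0}) = 1
G(2): splits (0,1):0^1=1 (0,0):0^0=0 -> mex({0, 1}) = 2
G(3): splits (0,2):0^2=2 (1,1):1^1=0 (0,1):0^1=1 -> mex({0, 1, 2}) = 3
G(4): splits (0,3):0^3=3 (1,2):1^2=3 (0,2):0^2=2 (1,1):1^1=0 -> mex({0, 2, 3}) = 1
G(5): splits (0,4):0^1=1 (1,3):1^3=2 (2,2):2^2=0 (0,3):0^3=3 (1,2):1^2=3 -> mex({0, 1, 2, 3}) = 4
G(6) = mex({0, 1, 2, 4}) = 3
G(7) = mex({0, 1, 3, 4, 5}) = 2
G(8) = mex({0, 2, 3, 5, 6}) = 1
G(9) = mex({0, 1, 2, 3, 6, 7}) = 4
G(10) = mex({0, 1, 3, 4, 5, 7}) = 2
G(11) = mex({0, 1, 2, 3, 4, 5}) = 6
G(12) = mex({0, 1, 2, 3, 5, 6, 7}) = 4
G(13) = mex({0, 2, 3, 4, 6, 7}) = 1
G(14) = mex({0, 1, 4, 5, 6, 7}) = 2
G(15) = mex({0, 1, 2, 3, 4, 5, 6}) = 7
G(16) = mex({0, 2, 3, 5, 6, 7}) = 1
G(17) = mex({0, 1, 2, 3, 5, 6, 7}) = 4
G(18) = mex({0, 1, 2, 4, 5, 6}) = 3
G(19) = mex({0, 1, 3, 4, 5, 7}) = 2
G(20) = mex({0, 2, 3, 4, 5, 6, 7}) = 1
G(21) = mex({0, 1, 2, 3, 5, 6, 7}) = 4
G(22) = mex({0, 1, 2, 3, 4, 5, 7}) = 6
G(23) = mex({0, 1, 2, 3, 4, 5, 6}) = 7
G(24) = mex({0, 1, 2, 3, 5, 6, 7}) = 4
G(25) = mex({0, 2, 3, 4, 6, 7}) = 1
G(26) = mex({0, 1, 3, 4, 5, 6, 7}) = 2
G(27) = mex({0, 1, 2, 3, 4, 5, 6, 7}) = 8
G(28) = mex({0, 1, 2, 3, 4, 6, 7, 8}) = 5
Therefore G(28) = 5.

5


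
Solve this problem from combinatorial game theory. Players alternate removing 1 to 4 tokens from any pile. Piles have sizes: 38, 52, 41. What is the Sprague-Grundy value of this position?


Subtraction set: {1, 2, 3, 4}
For this subtraction set, G(n) = n mod 5 (period = max + 1 = 5).
Pile 1 (size 38): G(38) = 38 mod 5 = 3
Pile 2 (size 52): G(52) = 52 mod 5 = 2
Pile 3 (size 41): G(41) = 41 mod 5 = 1
Total Grundy value = XOR of all: 3 XOR 2 XOR 1 = 0

0


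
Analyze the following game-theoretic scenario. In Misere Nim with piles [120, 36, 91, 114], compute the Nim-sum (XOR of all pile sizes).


We need the XOR (exclusive or) of all pile sizes.
After XOR-ing pile 1 (size 120): 0 XOR 120 = 120
After XOR-ing pile 2 (size 36): 120 XOR 36 = 92
After XOR-ing pile 3 (size 91): 92 XOR 91 = 7
After XOR-ing pile 4 (size 114): 7 XOR 114 = 117
The Nim-value of this position is 117.

117


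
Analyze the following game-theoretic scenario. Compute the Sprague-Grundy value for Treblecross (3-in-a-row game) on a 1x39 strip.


Treblecross: place X on empty cells; 3-in-a-row wins.
Playing within two cells of an existing X lets the opponent win at once, so sensible play treats the cells i-2..i+2 around each X as dead. The player left with no safe cell loses, so this is a normal-play take-away game on strips of safe cells.
Placing X at cell i (0-indexed) of a strip of k safe cells leaves independent strips of sizes max(0, i-2) and max(0, k-i-3). Hence G(k) = mex{ G(max(0,i-2)) XOR G(max(0,k-i-3)) : 0 <= i < k }, with G(0) = 0.
G(1): splits (0,0):0^0=0 -> mex({0}) = 1
G(2): splits (0,0):0^0=0 -> mex({0}) = 1
G(3): splits (0,0):0^0=0 -> mex({0}) = 1
G(4): splits (0,1):0^1=1 (0,0):0^0=0 -> mex({0, 1}) = 2
G(5): splits (0,2):0^1=1 (0,1):0^1=1 (0,0):0^0=0 -> mex({0, 1}) = 2
G(6) = mex({1}) = 0
G(7) = mex({0, 1, 2}) = 3
G(8) = mex({0, 1, 2}) = 3
G(9) = mex({0, 2}) = 1
G(10) = mex({0, 2, 3}) = 1
G(11) = mex({0, 3}) = 1
G(12) = mex({1, 3}) = 0
G(13) = mex({0, 1, 2, 3}) = 4
G(14) = mex({0, 1, 2}) = 3
G(15) = mex({0, 1, 2}) = 3
G(16) = mex({0, 1, 2, 4}) = 3
G(17) = mex({0, 1, 3, 4}) = 2
G(18) = mex({0, 1, 3, 4}) = 2
G(19) = mex({0, 1, 3, 5}) = 2
G(20) = mex({0, 1, 2, 3, 5}) = 4
G(21) = mex({0, 1, 2, 3, 5}) = 4
G(22) = mex({1, 2, 6}) = 0
G(23) = mex({0, 1, 2, 3, 4, 6}) = 5
G(24) = mex({0, 1, 2, 3, 4}) = 5
G(25) = mex({0, 1, 3, 4, 7}) = 2
G(26) = mex({0, 1, 3, 4, 5, 7}) = 2
G(27) = mex({0, 1, 3, 5}) = 2
G(28) = mex({0, 1, 2, 5}) = 3
G(29) = mex({0, 1, 2, 4, 5, 6}) = 3
G(30) = mex({1, 2, 4, 6}) = 0
G(31) = mex({0, 1, 2, 3, 4, 6}) = 5
G(32) = mex({1, 2, 3, 4, 7}) = 0
G(33) = mex({0, 3, 7}) = 1
G(34) = mex({0, 2, 3, 5, 7}) = 1
G(35) = mex({0, 2, 3, 5, 6}) = 1
G(36) = mex({0, 1, 2, 5, 6}) = 3
G(37) = mex({0, 1, 2, 4, 5, 6}) = 3
G(38) = mex({0, 1, 2, 4}) = 3
G(39) = mex({0, 1, 2, 3, 4, 7}) = 5
Therefore G(39) = 5.

5


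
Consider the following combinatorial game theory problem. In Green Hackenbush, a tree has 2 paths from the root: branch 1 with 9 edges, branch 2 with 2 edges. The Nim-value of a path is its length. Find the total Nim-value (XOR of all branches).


The tree has 2 branches from the ground vertex.
In Green Hackenbush, the Nim-value of a simple path of length k is k.
Branch 1: length 9, Nim-value = 9
Branch 2: length 2, Nim-value = 2
Total Nim-value = XOR of all branch values:
0 XOR 9 = 9
9 XOR 2 = 11
Nim-value of the tree = 11

11


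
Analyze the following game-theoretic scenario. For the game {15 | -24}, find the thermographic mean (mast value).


Game = {15 | -24}, a switch {a | b} with numbers a > b.
Its thermograph has left wall a - t and right wall b + t, which meet at t = (a - b)/2, where both equal (a + b)/2. So the mast (mean value) is at (a + b)/2.
Mean = (15 + (-24))/2 = -9/2 = -9/2

-9/2


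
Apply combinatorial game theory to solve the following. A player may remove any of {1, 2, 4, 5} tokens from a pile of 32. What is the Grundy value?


The subtraction set is S = {1, 2, 4, 5}.
G(k) = mex{ G(k - s) : s in S, s <= k }. We compute iteratively: G(0) = 0.
G(1) = mex({0}) = 1
G(2) = mex({0, 1}) = 2
G(3) = mex({1, 2}) = 0
G(4) = mex({0, 2}) = 1
G(5) = mex({0, 1}) = 2
G(6) = mex({1, 2}) = 0
G(7) = mex({0, 2}) = 1
Observe that G(3)..G(7) = 0, 1, 2, 0, 1 repeats G(0)..G(4) = 0, 1, 2, 0, 1.
For k >= max(S) = 5, G(k) is determined by the previous 5 values G(k-5)..G(k-1); a window of 5 consecutive values has recurred shifted by 3, so by induction G(k + 3) = G(k) for all k >= 0: the sequence is periodic from the start with period 3.
One period: G(0..2) = 0, 1, 2.
32 mod 3 = 2, so G(32) = G(2) = 2.

2


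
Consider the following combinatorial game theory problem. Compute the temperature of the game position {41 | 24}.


The game is {41 | 24}, a switch {a | b} with numbers a > b.
Cooling {a | b} by t gives {a - t | b + t}, which stops being hot when a - t = b + t, i.e. at t = (a - b)/2. So the temperature of a switch is (a - b)/2.
Temperature = (Left option - Right option) / 2
= (41 - (24)) / 2
= 17 / 2
= 17/2

17/2


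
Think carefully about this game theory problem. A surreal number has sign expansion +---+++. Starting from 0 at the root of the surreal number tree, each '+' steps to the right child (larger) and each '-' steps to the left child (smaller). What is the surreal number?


Sign expansion: +---+++
Rule: track bounds (lo, hi), initially (-inf, +inf). On '+', the current value becomes lo and we move to the simplest number in (value, hi): value + 1 if hi = +inf, otherwise the midpoint (value + hi)/2. On '-', the current value becomes hi and we move to value - 1 if lo = -inf, otherwise the midpoint (lo + value)/2.
Start at 0.
Step 1: sign = +, move right. Bounds: (0, +inf). Value = 1
Step 2: sign = -, move left. Bounds: (0, 1). Value = 1/2
Step 3: sign = -, move left. Bounds: (0, 1/2). Value = 1/4
Step 4: sign = -, move left. Bounds: (0, 1/4). Value = 1/8
Step 5: sign = +, move right. Bounds: (1/8, 1/4). Value = 3/16
Step 6: sign = +, move right. Bounds: (3/16, 1/4). Value = 7/32
Step 7: sign = +, move right. Bounds: (7/32, 1/4). Value = 15/64
The surreal number with sign expansion +---+++ is 15/64.

15/64


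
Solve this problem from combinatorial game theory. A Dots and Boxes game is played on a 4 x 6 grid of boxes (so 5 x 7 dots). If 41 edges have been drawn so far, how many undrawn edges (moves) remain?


Grid: 4 x 6 boxes, i.e. 5 rows and 7 columns of dots.
Horizontal edges: (rows + 1) * cols = 5 * 6 = 30
Vertical edges: rows * (cols + 1) = 4 * 7 = 28
Total edges: 30 + 28 = 58
Edges drawn: 41
Remaining: 58 - 41 = 17

17


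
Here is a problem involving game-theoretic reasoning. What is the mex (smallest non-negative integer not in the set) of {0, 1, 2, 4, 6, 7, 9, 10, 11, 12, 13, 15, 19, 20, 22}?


Set = {0, 1, 2, 4, 6, 7, 9, 10, 11, 12, 13, 15, 19, 20, 22}
0 is in the set.
1 is in the set.
2 is in the set.
3 is NOT in the set. This is the mex.
mex = 3

3


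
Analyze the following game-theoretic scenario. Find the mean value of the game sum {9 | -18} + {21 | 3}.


G1 = {9 | -18}, G2 = {21 | 3}
Each is a switch {a | b} with numbers a > b; its mean value is (a + b)/2, and mean value is additive over game sums: m(G1 + G2) = m(G1) + m(G2).
Mean of G1 = (9 + (-18))/2 = -9/2 = -9/2
Mean of G2 = (21 + (3))/2 = 24/2 = 12
Mean of G1 + G2 = -9/2 + 12 = 15/2

15/2


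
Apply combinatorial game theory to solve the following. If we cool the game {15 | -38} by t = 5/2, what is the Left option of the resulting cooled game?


Original game: {15 | -38} (a switch {a | b} with a > b).
Cooling by t (for t below the temperature (a - b)/2 = 53/2) taxes each move by t: {a | b} cooled by t is {a - t | b + t}.
Cooling amount: t = 5/2
Cooled Left option: 15 - 5/2 = 25/2
Cooled Right option: -38 + 5/2 = -71/2
Cooled game: {25/2 | -71/2}
Left option = 25/2

25/2


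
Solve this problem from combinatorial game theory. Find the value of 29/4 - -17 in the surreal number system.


x = 29/4, y = -17
Converting to common denominator: 4
x = 29/4, y = -68/4
x - y = 29/4 - -17 = 97/4

97/4


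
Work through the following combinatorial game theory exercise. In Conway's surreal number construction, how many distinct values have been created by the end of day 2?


Day 0: {|} = 0 is born. Count = 1.
Day n: the number of surreal numbers born by day n is 2^(n+1) - 1.
By day 0: 2^1 - 1 = 1
By day 1: 2^2 - 1 = 3
By day 2: 2^3 - 1 = 7
By day 2: 7 surreal numbers.

7


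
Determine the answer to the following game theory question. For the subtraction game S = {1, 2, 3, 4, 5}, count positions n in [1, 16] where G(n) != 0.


Subtraction set S = {1, 2, 3, 4, 5}, so G(n) = n mod 6.
G(n) = 0 when n is a multiple of 6.
Multiples of 6 in [1, 16]: 2
N-positions (nonzero Grundy) = 16 - 2 = 14

14


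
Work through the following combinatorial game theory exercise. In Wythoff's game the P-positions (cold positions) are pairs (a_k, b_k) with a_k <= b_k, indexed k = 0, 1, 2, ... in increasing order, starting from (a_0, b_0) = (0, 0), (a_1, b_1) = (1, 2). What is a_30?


By Wythoff's theorem, a_k = floor(k * phi) and b_k = floor(k * phi^2) = a_k + k, where phi = (1 + sqrt(5))/2 is the golden ratio.
phi = (1 + sqrt(5))/2 = 1.618034
k = 30
k * phi = 30 * 1.618034 = 48.541020
a_30 = floor(k * phi) = 48

48


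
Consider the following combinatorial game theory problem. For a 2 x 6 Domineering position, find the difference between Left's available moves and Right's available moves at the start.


Board is 2 x 6 (rows x cols).
Left (vertical) placements: (rows-1) * cols = 1 * 6 = 6
Right (horizontal) placements: rows * (cols-1) = 2 * 5 = 10
Advantage = Left - Right = 6 - 10 = -4

-4


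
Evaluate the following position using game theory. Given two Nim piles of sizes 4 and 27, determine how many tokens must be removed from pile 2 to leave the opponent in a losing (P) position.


Piles: 4 and 27
Current XOR: 4 XOR 27 = 31 (non-zero, so this is an N-position).
To make the XOR zero, we need to find a move that balances the piles.
For pile 2 (size 27): target = 27 XOR 31 = 4
We reduce pile 2 from 27 to 4.
Tokens removed: 27 - 4 = 23
Verification: 4 XOR 4 = 0

23


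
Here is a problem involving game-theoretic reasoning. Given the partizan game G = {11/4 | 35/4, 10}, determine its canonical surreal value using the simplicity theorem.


Left options: {11/4}, max = 11/4
Right options: {35/4, 10}, min = 35/4
All options are numbers and max(Left) < min(Right), so by the simplicity theorem the value is the simplest (earliest-born) number strictly between 11/4 and 35/4.
Integers 3 through 8 all lie strictly between 11/4 and 35/4.
Among integers, the simplest (lowest birthday = smallest |n|; 0 is born on day 0, +-n on day n) is 3.
No non-integer in the interval can be simpler: if x is a non-integer in the interval, then floor(x) or ceil(x) also lies in the interval (the interval contains an integer), and both are proper prefixes of x's sign expansion, i.e. born earlier. So the game value is 3.
Game value = 3

3


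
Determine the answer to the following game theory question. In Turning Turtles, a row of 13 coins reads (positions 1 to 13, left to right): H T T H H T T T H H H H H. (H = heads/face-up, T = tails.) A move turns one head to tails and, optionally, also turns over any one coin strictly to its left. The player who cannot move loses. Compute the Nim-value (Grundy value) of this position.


Coins: H T T H H T T T H H H H H
Key fact: a single head at position k behaves exactly like a Nim heap of size k (turning it to T and optionally flipping a coin at j < k corresponds to moving the heap from k to j, or to 0), and heads combine as a disjunctive sum (two heads at the same place would cancel, matching j XOR j = 0). So the Nim-value is the XOR of the 1-indexed positions of the heads.
Face-up positions (1-indexed): [1, 4, 5, 9, 10, 11, 12, 13]
XOR 0 with 1: 0 XOR 1 = 1
XOR 1 with 4: 1 XOR 4 = 5
XOR 5 with 5: 5 XOR 5 = 0
XOR 0 with 9: 0 XOR 9 = 9
XOR 9 with 10: 9 XOR 10 = 3
XOR 3 with 11: 3 XOR 11 = 8
XOR 8 with 12: 8 XOR 12 = 4
XOR 4 with 13: 4 XOR 13 = 9
Nim-value = 9

9


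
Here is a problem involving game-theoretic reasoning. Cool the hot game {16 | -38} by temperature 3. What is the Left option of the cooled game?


Original game: {16 | -38} (a switch {a | b} with a > b).
Cooling by t (for t below the temperature (a - b)/2 = 27) taxes each move by t: {a | b} cooled by t is {a - t | b + t}.
Cooling amount: t = 3
Cooled Left option: 16 - 3 = 13
Cooled Right option: -38 + 3 = -35
Cooled game: {13 | -35}
Left option = 13

13


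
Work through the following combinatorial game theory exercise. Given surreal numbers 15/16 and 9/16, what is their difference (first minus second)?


x = 15/16, y = 9/16
Converting to common denominator: 16
x = 15/16, y = 9/16
x - y = 15/16 - 9/16 = 3/8

3/8


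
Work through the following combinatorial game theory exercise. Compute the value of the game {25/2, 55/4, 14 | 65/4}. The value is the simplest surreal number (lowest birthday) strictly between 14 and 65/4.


Left options: {25/2, 55/4, 14}, max = 14
Right options: {65/4}, min = 65/4
All options are numbers and max(Left) < min(Right), so by the simplicity theorem the value is the simplest (earliest-born) number strictly between 14 and 65/4.
Integers 15 through 16 all lie strictly between 14 and 65/4.
Among integers, the simplest (lowest birthday = smallest |n|; 0 is born on day 0, +-n on day n) is 15.
No non-integer in the interval can be simpler: if x is a non-integer in the interval, then floor(x) or ceil(x) also lies in the interval (the interval contains an integer), and both are proper prefixes of x's sign expansion, i.e. born earlier. So the game value is 15.
Game value = 15

15


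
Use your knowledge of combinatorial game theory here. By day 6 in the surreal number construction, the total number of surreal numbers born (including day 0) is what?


Day 0: {|} = 0 is born. Count = 1.
Day n: the number of surreal numbers born by day n is 2^(n+1) - 1.
By day 0: 2^1 - 1 = 1
By day 1: 2^2 - 1 = 3
By day 2: 2^3 - 1 = 7
By day 3: 2^4 - 1 = 15
By day 4: 2^5 - 1 = 31
By day 5: 2^6 - 1 = 63
By day 6: 2^7 - 1 = 127
By day 6: 127 surreal numbers.

127


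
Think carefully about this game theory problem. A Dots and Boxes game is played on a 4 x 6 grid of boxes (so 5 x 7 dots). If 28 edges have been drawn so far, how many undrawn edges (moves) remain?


Grid: 4 x 6 boxes, i.e. 5 rows and 7 columns of dots.
Horizontal edges: (rows + 1) * cols = 5 * 6 = 30
Vertical edges: rows * (cols + 1) = 4 * 7 = 28
Total edges: 30 + 28 = 58
Edges drawn: 28
Remaining: 58 - 28 = 30

30


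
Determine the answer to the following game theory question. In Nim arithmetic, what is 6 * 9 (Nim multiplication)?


Nim multiplication is bilinear over XOR: (u XOR v) * w = (u*w) XOR (v*w).
So we split each operand into its bit components and XOR the pairwise Nim products.
6 = 2 + 4 (as XOR of powers of 2).
9 = 1 + 8 (as XOR of powers of 2).
Using the standard Nim-product table on single bits:
  2*2 = 3,   2*4 = 8,   2*8 = 12,
  4*4 = 6,   4*8 = 11,  8*8 = 13,
and  1*x = x (identity), k*l = l*k (commutative).
Pairwise Nim products:
  2 * 1 = 2
  2 * 8 = 12
  4 * 1 = 4
  4 * 8 = 11
XOR them: 2 XOR 12 XOR 4 XOR 11 = 1.
Result: 6 * 9 = 1 (in Nim).

1


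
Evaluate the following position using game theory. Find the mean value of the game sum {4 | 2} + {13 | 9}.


G1 = {4 | 2}, G2 = {13 | 9}
Each is a switch {a | b} with numbers a > b; its mean value is (a + b)/2, and mean value is additive over game sums: m(G1 + G2) = m(G1) + m(G2).
Mean of G1 = (4 + (2))/2 = 6/2 = 3
Mean of G2 = (13 + (9))/2 = 22/2 = 11
Mean of G1 + G2 = 3 + 11 = 14

14


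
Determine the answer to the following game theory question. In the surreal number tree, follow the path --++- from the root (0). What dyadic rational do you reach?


Sign expansion: --++-
Rule: track bounds (lo, hi), initially (-inf, +inf). On '+', the current value becomes lo and we move to the simplest number in (value, hi): value + 1 if hi = +inf, otherwise the midpoint (value + hi)/2. On '-', the current value becomes hi and we move to value - 1 if lo = -inf, otherwise the midpoint (lo + value)/2.
Start at 0.
Step 1: sign = -, move left. Bounds: (-inf, 0). Value = -1
Step 2: sign = -, move left. Bounds: (-inf, -1). Value = -2
Step 3: sign = +, move right. Bounds: (-2, -1). Value = -3/2
Step 4: sign = +, move right. Bounds: (-3/2, -1). Value = -5/4
Step 5: sign = -, move left. Bounds: (-3/2, -5/4). Value = -11/8
The surreal number with sign expansion --++- is -11/8.

-11/8


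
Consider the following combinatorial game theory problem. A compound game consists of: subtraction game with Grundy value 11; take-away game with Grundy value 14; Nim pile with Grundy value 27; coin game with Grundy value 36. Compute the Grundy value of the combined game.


By the Sprague-Grundy theorem, the Grundy value of a sum of games is the XOR of individual Grundy values.
subtraction game: Grundy value = 11. Running XOR: 0 XOR 11 = 11
take-away game: Grundy value = 14. Running XOR: 11 XOR 14 = 5
Nim pile: Grundy value = 27. Running XOR: 5 XOR 27 = 30
coin game: Grundy value = 36. Running XOR: 30 XOR 36 = 58
The combined Grundy value is 58.

58


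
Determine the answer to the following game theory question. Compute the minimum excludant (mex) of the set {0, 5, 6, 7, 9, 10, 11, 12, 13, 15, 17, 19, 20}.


Set = {0, 5, 6, 7, 9, 10, 11, 12, 13, 15, 17, 19, 20}
0 is in the set.
1 is NOT in the set. This is the mex.
mex = 1

1


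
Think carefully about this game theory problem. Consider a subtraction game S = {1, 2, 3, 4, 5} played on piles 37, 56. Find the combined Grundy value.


Subtraction set: {1, 2, 3, 4, 5}
For this subtraction set, G(n) = n mod 6 (period = max + 1 = 6).
Pile 1 (size 37): G(37) = 37 mod 6 = 1
Pile 2 (size 56): G(56) = 56 mod 6 = 2
Total Grundy value = XOR of all: 1 XOR 2 = 3

3


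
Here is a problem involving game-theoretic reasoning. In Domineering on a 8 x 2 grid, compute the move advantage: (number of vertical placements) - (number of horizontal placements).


Board is 8 x 2 (rows x cols).
Left (vertical) placements: (rows-1) * cols = 7 * 2 = 14
Right (horizontal) placements: rows * (cols-1) = 8 * 1 = 8
Advantage = Left - Right = 14 - 8 = 6

6


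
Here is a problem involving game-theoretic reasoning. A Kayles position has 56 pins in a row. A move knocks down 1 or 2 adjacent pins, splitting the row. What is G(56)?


Kayles: a move removes 1 or 2 adjacent pins from a contiguous row.
Removing pins from a row of k leaves two independent rows (a, b) with a + b = k - 1 (one pin) or a + b = k - 2 (two pins); an end removal gives a = 0.
By Sprague-Grundy, G(k) = mex{ G(a) XOR G(b) } over all these splits. G(0) = 0.
G(1): splits (0,0):0^0=0 -> mex({0}) = 1
G(2): splits (0,1):0^1=1 (0,0):0^0=0 -> mex({0, 1}) = 2
G(3): splits (0,2):0^2=2 (1,1):1^1=0 (0,1):0^1=1 -> mex({0, 1, 2}) = 3
G(4): splits (0,3):0^3=3 (1,2):1^2=3 (0,2):0^2=2 (1,1):1^1=0 -> mex({0, 2, 3}) = 1
G(5): splits (0,4):0^1=1 (1,3):1^3=2 (2,2):2^2=0 (0,3):0^3=3 (1,2):1^2=3 -> mex({0, 1, 2, 3}) = 4
G(6) = mex({0, 1, 2, 4}) = 3
G(7) = mex({0, 1, 3, 4, 5}) = 2
G(8) = mex({0, 2, 3, 5, 6}) = 1
G(9) = mex({0, 1, 2, 3, 6, 7}) = 4
G(10) = mex({0, 1, 3, 4, 5, 7}) = 2
G(11) = mex({0, 1, 2, 3, 4, 5}) = 6
G(12) = mex({0, 1, 2, 3, 5, 6, 7}) = 4
G(13) = mex({0, 2, 3, 4, 6, 7}) = 1
G(14) = mex({0, 1, 4, 5, 6, 7}) = 2
G(15) = mex({0, 1, 2, 3, 4, 5, 6}) = 7
G(16) = mex({0, 2, 3, 5, 6, 7}) = 1
G(17) = mex({0, 1, 2, 3, 5, 6, 7}) = 4
G(18) = mex({0, 1, 2, 4, 5, 6}) = 3
G(19) = mex({0, 1, 3, 4, 5, 7}) = 2
G(20) = mex({0, 2, 3, 4, 5, 6, 7}) = 1
G(21) = mex({0, 1, 2, 3, 5, 6, 7}) = 4
G(22) = mex({0, 1, 2, 3, 4, 5, 7}) = 6
G(23) = mex({0, 1, 2, 3, 4, 5, 6}) = 7
G(24) = mex({0, 1, 2, 3, 5, 6, 7}) = 4
G(25) = mex({0, 2, 3, 4, 6, 7}) = 1
G(26) = mex({0, 1, 3, 4, 5, 6, 7}) = 2
G(27) = mex({0, 1, 2, 3, 4, 5, 6, 7}) = 8
G(28) = mex({0, 1, 2, 3, 4, 6, 7, 8}) = 5
G(29) = mex({0, 1, 2, 3, 5, 6, 7, 8, 9}) = 4
G(30) = mex({0, 1, 2, 3, 4, 5, 6, 9, 10}) = 7
G(31) = mex({0, 1, 3, 4, 5, 7, 10, 11}) = 2
G(32) = mex({0, 2, 3, 4, 5, 6, 7, 9, 11}) = 1
G(33) = mex({0, 1, 2, 3, 4, 5, 6, 7, 9, 12}) = 8
G(34) = mex({0, 1, 2, 3, 4, 5, 7, 8, 11, 12}) = 6
G(35) = mex({0, 1, 2, 3, 4, 5, 6, 8, 9, 10, 11}) = 7
G(36) = mex({0, 1, 2, 3, 5, 6, 7, 9, 10}) = 4
G(37) = mex({0, 2, 3, 4, 6, 7, 9, 10, 11, 12}) = 1
G(38) = mex({0, 1, 3, 4, 5, 6, 7, 9, 10, 11, 12}) = 2
G(39) = mex({0, 1, 2, 4, 5, 6, 7, 9, 10, 12, 14}) = 3
G(40) = mex({0, 2, 3, 4, 6, 7, 11, 12, 14}) = 1
G(41) = mex({0, 1, 2, 3, 5, 6, 7, 9, 10, 11, 12}) = 4
G(42) = mex({0, 1, 2, 3, 4, 5, 6, 9, 10}) = 7
G(43) = mex({0, 1, 3, 4, 5, 7, 9, 10, 12, 15}) = 2
G(44) = mex({0, 2, 3, 4, 5, 6, 7, 9, 10, 12, 15}) = 1
G(45) = mex({0, 1, 2, 3, 4, 5, 6, 7, 9, 10, 12, 14}) = 8
G(46) = mex({0, 1, 3, 4, 5, 7, 8, 11, 12, 14}) = 2
G(47) = mex({0, 1, 2, 3, 4, 5, 6, 8, 9, 10, 11, 12}) = 7
G(48) = mex({0, 1, 2, 3, 5, 6, 7, 9, 10}) = 4
G(49) = mex({0, 2, 3, 4, 6, 7, 9, 10, 11, 12, 15}) = 1
G(50) = mex({0, 1, 4, 5, 6, 7, 9, 11, 12, 14, 15}) = 2
G(51) = mex({0, 1, 2, 3, 4, 5, 6, 7, 9, 12, 14, 15}) = 8
G(52) = mex({0, 2, 3, 4, 5, 6, 7, 8, 11, 12, 15}) = 1
G(53) = mex({0, 1, 2, 3, 5, 6, 7, 8, 9, 10, 11, 12}) = 4
G(54) = mex({0, 1, 2, 3, 4, 5, 6, 9, 10}) = 7
G(55) = mex({0, 1, 3, 4, 5, 7, 9, 10, 11, 12}) = 2
G(56) = mex({0, 2, 3, 4, 5, 6, 7, 9, 10, 11, 12, 13, 14}) = 1
Therefore G(56) = 1.

1


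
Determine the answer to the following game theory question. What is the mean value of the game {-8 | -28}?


Game = {-8 | -28}, a switch {a | b} with numbers a > b.
Its thermograph has left wall a - t and right wall b + t, which meet at t = (a - b)/2, where both equal (a + b)/2. So the mast (mean value) is at (a + b)/2.
Mean = (-8 + (-28))/2 = -36/2 = -18

-18


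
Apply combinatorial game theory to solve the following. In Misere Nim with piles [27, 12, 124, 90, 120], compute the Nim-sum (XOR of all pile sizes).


We need the XOR (exclusive or) of all pile sizes.
After XOR-ing pile 1 (size 27): 0 XOR 27 = 27
After XOR-ing pile 2 (size 12): 27 XOR 12 = 23
After XOR-ing pile 3 (size 124): 23 XOR 124 = 107
After XOR-ing pile 4 (size 90): 107 XOR 90 = 49
After XOR-ing pile 5 (size 120): 49 XOR 120 = 73
The Nim-value of this position is 73.

73


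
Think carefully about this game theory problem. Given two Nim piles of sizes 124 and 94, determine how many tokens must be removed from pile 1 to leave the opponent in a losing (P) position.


Piles: 124 and 94
Current XOR: 124 XOR 94 = 34 (non-zero, so this is an N-position).
To make the XOR zero, we need to find a move that balances the piles.
For pile 1 (size 124): target = 124 XOR 34 = 94
We reduce pile 1 from 124 to 94.
Tokens removed: 124 - 94 = 30
Verification: 94 XOR 94 = 0

30


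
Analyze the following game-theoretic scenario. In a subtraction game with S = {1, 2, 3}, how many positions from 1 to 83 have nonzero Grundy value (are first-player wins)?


Subtraction set S = {1, 2, 3}, so G(n) = n mod 4.
G(n) = 0 when n is a multiple of 4.
Multiples of 4 in [1, 83]: 20
N-positions (nonzero Grundy) = 83 - 20 = 63

63


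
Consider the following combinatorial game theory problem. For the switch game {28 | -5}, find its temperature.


The game is {28 | -5}, a switch {a | b} with numbers a > b.
Cooling {a | b} by t gives {a - t | b + t}, which stops being hot when a - t = b + t, i.e. at t = (a - b)/2. So the temperature of a switch is (a - b)/2.
Temperature = (Left option - Right option) / 2
= (28 - (-5)) / 2
= 33 / 2
= 33/2

33/2


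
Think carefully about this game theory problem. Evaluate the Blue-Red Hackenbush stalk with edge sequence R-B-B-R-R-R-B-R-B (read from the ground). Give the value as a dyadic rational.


Edges (from ground): R-B-B-R-R-R-B-R-B
By Berlekamp's sign-expansion rule, a Blue-Red Hackenbush stalk has the value of the surreal number whose sign sequence is the edge sequence with B -> + and R -> -.
Sign sequence: -++---+-+
Trace the sign expansion in the surreal number tree, starting from 0:
Edge 1: R (sign -) -> bounds (-inf, 0), value = -1
Edge 2: B (sign +) -> bounds (-1, 0), value = -1/2
Edge 3: B (sign +) -> bounds (-1/2, 0), value = -1/4
Edge 4: R (sign -) -> bounds (-1/2, -1/4), value = -3/8
Edge 5: R (sign -) -> bounds (-1/2, -3/8), value = -7/16
Edge 6: R (sign -) -> bounds (-1/2, -7/16), value = -15/32
Edge 7: B (sign +) -> bounds (-15/32, -7/16), value = -29/64
Edge 8: R (sign -) -> bounds (-15/32, -29/64), value = -59/128
Edge 9: B (sign +) -> bounds (-59/128, -29/64), value = -117/256
Game value = -117/256

-117/256


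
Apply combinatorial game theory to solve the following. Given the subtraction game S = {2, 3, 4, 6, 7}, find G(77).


The subtraction set is S = {2, 3, 4, 6, 7}.
G(k) = mex{ G(k - s) : s in S, s <= k }. We compute iteratively: G(0) = 0.
G(1) = mex({}) = 0
G(2) = mex({0}) = 1
G(3) = mex({0}) = 1
G(4) = mex({0, 1}) = 2
G(5) = mex({0, 1}) = 2
G(6) = mex({0, 1, 2}) = 3
G(7) = mex({0, 1, 2}) = 3
G(8) = mex({0, 1, 2, 3}) = 4
G(9) = mex({1, 2, 3}) = 0
G(10) = mex({1, 2, 3, 4}) = 0
G(11) = mex({0, 2, 3, 4}) = 1
G(12) = mex({0, 2, 3, 4}) = 1
G(13) = mex({0, 1, 3}) = 2
G(14) = mex({0, 1, 3, 4}) = 2
G(15) = mex({0, 1, 2, 4}) = 3
Observe that G(9)..G(15) = 0, 0, 1, 1, 2, 2, 3 repeats G(0)..G(6) = 0, 0, 1, 1, 2, 2, 3.
For k >= max(S) = 7, G(k) is determined by the previous 7 values G(k-7)..G(k-1); a window of 7 consecutive values has recurred shifted by 9, so by induction G(k + 9) = G(k) for all k >= 0: the sequence is periodic from the start with period 9.
One period: G(0..8) = 0, 0, 1, 1, 2, 2, 3, 3, 4.
77 mod 9 = 5, so G(77) = G(5) = 2.

2


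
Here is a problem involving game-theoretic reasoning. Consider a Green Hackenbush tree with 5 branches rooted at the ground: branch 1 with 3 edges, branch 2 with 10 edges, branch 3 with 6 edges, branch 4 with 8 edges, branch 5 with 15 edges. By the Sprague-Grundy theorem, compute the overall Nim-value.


The tree has 5 branches from the ground vertex.
In Green Hackenbush, the Nim-value of a simple path of length k is k.
Branch 1: length 3, Nim-value = 3
Branch 2: length 10, Nim-value = 10
Branch 3: length 6, Nim-value = 6
Branch 4: length 8, Nim-value = 8
Branch 5: length 15, Nim-value = 15
Total Nim-value = XOR of all branch values:
0 XOR 3 = 3
3 XOR 10 = 9
9 XOR 6 = 15
15 XOR 8 = 7
7 XOR 15 = 8
Nim-value of the tree = 8

8


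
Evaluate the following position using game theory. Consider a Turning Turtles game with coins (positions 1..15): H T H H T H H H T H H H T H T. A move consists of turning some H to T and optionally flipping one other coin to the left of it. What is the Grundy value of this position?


Coins: H T H H T H H H T H H H T H T
Key fact: a single head at position k behaves exactly like a Nim heap of size k (turning it to T and optionally flipping a coin at j < k corresponds to moving the heap from k to j, or to 0), and heads combine as a disjunctive sum (two heads at the same place would cancel, matching j XOR j = 0). So the Nim-value is the XOR of the 1-indexed positions of the heads.
Face-up positions (1-indexed): [1, 3, 4, 6, 7, 8, 10, 11, 12, 14]
XOR 0 with 1: 0 XOR 1 = 1
XOR 1 with 3: 1 XOR 3 = 2
XOR 2 with 4: 2 XOR 4 = 6
XOR 6 with 6: 6 XOR 6 = 0
XOR 0 with 7: 0 XOR 7 = 7
XOR 7 with 8: 7 XOR 8 = 15
XOR 15 with 10: 15 XOR 10 = 5
XOR 5 with 11: 5 XOR 11 = 14
XOR 14 with 12: 14 XOR 12 = 2
XOR 2 with 14: 2 XOR 14 = 12
Nim-value = 12

12


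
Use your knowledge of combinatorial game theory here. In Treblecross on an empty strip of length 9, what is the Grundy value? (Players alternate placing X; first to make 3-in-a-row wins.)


Treblecross: place X on empty cells; 3-in-a-row wins.
Playing within two cells of an existing X lets the opponent win at once, so sensible play treats the cells i-2..i+2 around each X as dead. The player left with no safe cell loses, so this is a normal-play take-away game on strips of safe cells.
Placing X at cell i (0-indexed) of a strip of k safe cells leaves independent strips of sizes max(0, i-2) and max(0, k-i-3). Hence G(k) = mex{ G(max(0,i-2)) XOR G(max(0,k-i-3)) : 0 <= i < k }, with G(0) = 0.
G(1): splits (0,0):0^0=0 -> mex({0}) = 1
G(2): splits (0,0):0^0=0 -> mex({0}) = 1
G(3): splits (0,0):0^0=0 -> mex({0}) = 1
G(4): splits (0,1):0^1=1 (0,0):0^0=0 -> mex({0, 1}) = 2
G(5): splits (0,2):0^1=1 (0,1):0^1=1 (0,0):0^0=0 -> mex({0, 1}) = 2
G(6) = mex({1}) = 0
G(7) = mex({0, 1, 2}) = 3
G(8) = mex({0, 1, 2}) = 3
G(9) = mex({0, 2}) = 1
Therefore G(9) = 1.

1


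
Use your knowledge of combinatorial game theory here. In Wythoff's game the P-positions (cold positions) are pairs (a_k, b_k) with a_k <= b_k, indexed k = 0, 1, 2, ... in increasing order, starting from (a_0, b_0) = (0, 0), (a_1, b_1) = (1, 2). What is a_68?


By Wythoff's theorem, a_k = floor(k * phi) and b_k = floor(k * phi^2) = a_k + k, where phi = (1 + sqrt(5))/2 is the golden ratio.
phi = (1 + sqrt(5))/2 = 1.618034
k = 68
k * phi = 68 * 1.618034 = 110.026311
a_68 = floor(k * phi) = 110

110


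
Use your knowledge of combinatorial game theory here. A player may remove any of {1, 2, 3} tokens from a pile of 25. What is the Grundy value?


The subtraction set is S = {1, 2, 3}.
G(k) = mex{ G(k - s) : s in S, s <= k }. We compute iteratively: G(0) = 0.
G(1) = mex({0}) = 1
G(2) = mex({0, 1}) = 2
G(3) = mex({0, 1, 2}) = 3
G(4) = mex({1, 2, 3}) = 0
G(5) = mex({0, 2, 3}) = 1
G(6) = mex({0, 1, 3}) = 2
Observe that G(4)..G(6) = 0, 1, 2 repeats G(0)..G(2) = 0, 1, 2.
For k >= max(S) = 3, G(k) is determined by the previous 3 values G(k-3)..G(k-1); a window of 3 consecutive values has recurred shifted by 4, so by induction G(k + 4) = G(k) for all k >= 0: the sequence is periodic from the start with period 4.
One period: G(0..3) = 0, 1, 2, 3.
25 mod 4 = 1, so G(25) = G(1) = 1.

1


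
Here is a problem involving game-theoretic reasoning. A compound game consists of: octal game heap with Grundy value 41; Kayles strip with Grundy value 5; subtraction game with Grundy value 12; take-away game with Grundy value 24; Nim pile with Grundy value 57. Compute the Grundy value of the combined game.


By the Sprague-Grundy theorem, the Grundy value of a sum of games is the XOR of individual Grundy values.
octal game heap: Grundy value = 41. Running XOR: 0 XOR 41 = 41
Kayles strip: Grundy value = 5. Running XOR: 41 XOR 5 = 44
subtraction game: Grundy value = 12. Running XOR: 44 XOR 12 = 32
take-away game: Grundy value = 24. Running XOR: 32 XOR 24 = 56
Nim pile: Grundy value = 57. Running XOR: 56 XOR 57 = 1
The combined Grundy value is 1.

1


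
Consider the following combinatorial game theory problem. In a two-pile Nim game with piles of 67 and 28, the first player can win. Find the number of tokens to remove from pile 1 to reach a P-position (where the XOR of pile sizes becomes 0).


Piles: 67 and 28
Current XOR: 67 XOR 28 = 95 (non-zero, so this is an N-position).
To make the XOR zero, we need to find a move that balances the piles.
For pile 1 (size 67): target = 67 XOR 95 = 28
We reduce pile 1 from 67 to 28.
Tokens removed: 67 - 28 = 39
Verification: 28 XOR 28 = 0

39


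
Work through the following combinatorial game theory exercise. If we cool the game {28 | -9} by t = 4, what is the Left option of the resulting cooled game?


Original game: {28 | -9} (a switch {a | b} with a > b).
Cooling by t (for t below the temperature (a - b)/2 = 37/2) taxes each move by t: {a | b} cooled by t is {a - t | b + t}.
Cooling amount: t = 4
Cooled Left option: 28 - 4 = 24
Cooled Right option: -9 + 4 = -5
Cooled game: {24 | -5}
Left option = 24

24


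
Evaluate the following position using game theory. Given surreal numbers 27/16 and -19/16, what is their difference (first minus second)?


x = 27/16, y = -19/16
Converting to common denominator: 16
x = 27/16, y = -19/16
x - y = 27/16 - -19/16 = 23/8

23/8


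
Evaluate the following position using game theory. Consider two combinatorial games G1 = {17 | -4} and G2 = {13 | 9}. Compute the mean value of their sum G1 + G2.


G1 = {17 | -4}, G2 = {13 | 9}
Each is a switch {a | b} with numbers a > b; its mean value is (a + b)/2, and mean value is additive over game sums: m(G1 + G2) = m(G1) + m(G2).
Mean of G1 = (17 + (-4))/2 = 13/2 = 13/2
Mean of G2 = (13 + (9))/2 = 22/2 = 11
Mean of G1 + G2 = 13/2 + 11 = 35/2

35/2


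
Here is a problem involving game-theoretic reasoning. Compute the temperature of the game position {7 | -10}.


The game is {7 | -10}, a switch {a | b} with numbers a > b.
Cooling {a | b} by t gives {a - t | b + t}, which stops being hot when a - t = b + t, i.e. at t = (a - b)/2. So the temperature of a switch is (a - b)/2.
Temperature = (Left option - Right option) / 2
= (7 - (-10)) / 2
= 17 / 2
= 17/2

17/2


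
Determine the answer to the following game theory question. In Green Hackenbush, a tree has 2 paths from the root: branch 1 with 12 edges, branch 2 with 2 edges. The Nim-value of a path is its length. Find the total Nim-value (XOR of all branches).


The tree has 2 branches from the ground vertex.
In Green Hackenbush, the Nim-value of a simple path of length k is k.
Branch 1: length 12, Nim-value = 12
Branch 2: length 2, Nim-value = 2
Total Nim-value = XOR of all branch values:
0 XOR 12 = 12
12 XOR 2 = 14
Nim-value of the tree = 14

14


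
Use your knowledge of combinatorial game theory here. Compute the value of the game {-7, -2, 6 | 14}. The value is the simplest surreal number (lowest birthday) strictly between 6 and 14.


Left options: {-7, -2, 6}, max = 6
Right options: {14}, min = 14
All options are numbers and max(Left) < min(Right), so by the simplicity theorem the value is the simplest (earliest-born) number strictly between 6 and 14.
Integers 7 through 13 all lie strictly between 6 and 14.
Among integers, the simplest (lowest birthday = smallest |n|; 0 is born on day 0, +-n on day n) is 7.
No non-integer in the interval can be simpler: if x is a non-integer in the interval, then floor(x) or ceil(x) also lies in the interval (the interval contains an integer), and both are proper prefixes of x's sign expansion, i.e. born earlier. So the game value is 7.
Game value = 7

7


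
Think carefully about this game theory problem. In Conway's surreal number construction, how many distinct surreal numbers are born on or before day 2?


Day 0: {|} = 0 is born. Count = 1.
Day n: the number of surreal numbers born by day n is 2^(n+1) - 1.
By day 0: 2^1 - 1 = 1
By day 1: 2^2 - 1 = 3
By day 2: 2^3 - 1 = 7
By day 2: 7 surreal numbers.

7


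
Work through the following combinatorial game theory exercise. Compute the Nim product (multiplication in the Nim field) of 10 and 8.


Nim multiplication is bilinear over XOR: (u XOR v) * w = (u*w) XOR (v*w).
So we split each operand into its bit components and XOR the pairwise Nim products.
10 = 2 + 8 (as XOR of powers of 2).
8 = 8 (as XOR of powers of 2).
Using the standard Nim-product table on single bits:
  2*2 = 3,   2*4 = 8,   2*8 = 12,
  4*4 = 6,   4*8 = 11,  8*8 = 13,
and  1*x = x (identity), k*l = l*k (commutative).
Pairwise Nim products:
  2 * 8 = 12
  8 * 8 = 13
XOR them: 12 XOR 13 = 1.
Result: 10 * 8 = 1 (in Nim).

1


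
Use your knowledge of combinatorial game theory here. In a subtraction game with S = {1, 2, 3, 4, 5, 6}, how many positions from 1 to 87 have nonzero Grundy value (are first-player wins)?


Subtraction set S = {1, 2, 3, 4, 5, 6}, so G(n) = n mod 7.
G(n) = 0 when n is a multiple of 7.
Multiples of 7 in [1, 87]: 12
N-positions (nonzero Grundy) = 87 - 12 = 75

75


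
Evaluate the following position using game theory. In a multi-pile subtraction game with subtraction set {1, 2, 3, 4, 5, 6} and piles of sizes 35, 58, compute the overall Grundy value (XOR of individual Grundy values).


Subtraction set: {1, 2, 3, 4, 5, 6}
For this subtraction set, G(n) = n mod 7 (period = max + 1 = 7).
Pile 1 (size 35): G(35) = 35 mod 7 = 0
Pile 2 (size 58): G(58) = 58 mod 7 = 2
Total Grundy value = XOR of all: 0 XOR 2 = 2

2


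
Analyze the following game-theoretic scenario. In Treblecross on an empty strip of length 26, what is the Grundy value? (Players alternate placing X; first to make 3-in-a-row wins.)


Treblecross: place X on empty cells; 3-in-a-row wins.
Playing within two cells of an existing X lets the opponent win at once, so sensible play treats the cells i-2..i+2 around each X as dead. The player left with no safe cell loses, so this is a normal-play take-away game on strips of safe cells.
Placing X at cell i (0-indexed) of a strip of k safe cells leaves independent strips of sizes max(0, i-2) and max(0, k-i-3). Hence G(k) = mex{ G(max(0,i-2)) XOR G(max(0,k-i-3)) : 0 <= i < k }, with G(0) = 0.
G(1): splits (0,0):0^0=0 -> mex({0}) = 1
G(2): splits (0,0):0^0=0 -> mex({0}) = 1
G(3): splits (0,0):0^0=0 -> mex({0}) = 1
G(4): splits (0,1):0^1=1 (0,0):0^0=0 -> mex({0, 1}) = 2
G(5): splits (0,2):0^1=1 (0,1):0^1=1 (0,0):0^0=0 -> mex({0, 1}) = 2
G(6) = mex({1}) = 0
G(7) = mex({0, 1, 2}) = 3
G(8) = mex({0, 1, 2}) = 3
G(9) = mex({0, 2}) = 1
G(10) = mex({0, 2, 3}) = 1
G(11) = mex({0, 3}) = 1
G(12) = mex({1, 3}) = 0
G(13) = mex({0, 1, 2, 3}) = 4
G(14) = mex({0, 1, 2}) = 3
G(15) = mex({0, 1, 2}) = 3
G(16) = mex({0, 1, 2, 4}) = 3
G(17) = mex({0, 1, 3, 4}) = 2
G(18) = mex({0, 1, 3, 4}) = 2
G(19) = mex({0, 1, 3, 5}) = 2
G(20) = mex({0, 1, 2, 3, 5}) = 4
G(21) = mex({0, 1, 2, 3, 5}) = 4
G(22) = mex({1, 2, 6}) = 0
G(23) = mex({0, 1, 2, 3, 4, 6}) = 5
G(24) = mex({0, 1, 2, 3, 4}) = 5
G(25) = mex({0, 1, 3, 4, 7}) = 2
G(26) = mex({0, 1, 3, 4, 5, 7}) = 2
Therefore G(26) = 2.

2
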